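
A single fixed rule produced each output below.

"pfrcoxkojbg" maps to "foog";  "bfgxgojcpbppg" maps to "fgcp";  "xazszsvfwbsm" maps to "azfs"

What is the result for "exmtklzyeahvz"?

xkyh

Looking at the pairs, the operation is to keep one character in every 3, starting at position 2 (positions 2nd, 5th, 8th, ...).
Doing the same to "exmtklzyeahvz": "xkyh".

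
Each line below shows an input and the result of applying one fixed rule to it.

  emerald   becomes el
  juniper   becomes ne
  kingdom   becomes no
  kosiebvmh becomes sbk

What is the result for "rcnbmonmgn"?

Rule — swap the first and last characters, then keep one character in every 3, starting at position 3 (positions 3rd, 6th, 9th, ...).
"rcnbmonmgn" → "ncnbmonmgr" → "nog".

nog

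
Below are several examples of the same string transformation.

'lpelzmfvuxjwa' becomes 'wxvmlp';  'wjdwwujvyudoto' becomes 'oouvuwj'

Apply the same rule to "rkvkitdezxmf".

fxetkk

Looking at the pairs, the operation is to keep every other character starting from the second (positions 2nd, 4th, 6th, ...), then reverse the string.
"rkvkitdezxmf" → "kktexf" → "fxetkk".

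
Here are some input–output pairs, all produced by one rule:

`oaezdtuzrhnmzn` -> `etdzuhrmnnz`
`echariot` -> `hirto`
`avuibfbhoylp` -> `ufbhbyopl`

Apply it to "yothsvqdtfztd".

Rule — swap each adjacent pair of characters (1↔2, 3↔4, ...), then delete the first 3 characters.
Starting from "yothsvqdtfztd": after the first operation, "oyhtvsdqfttzd"; after the second, "tvsdqfttzd".
(Check on "avuibfbhoylp": → "vaiufbhbyopl" → "ufbhbyopl" ✓)

tvsdqfttzd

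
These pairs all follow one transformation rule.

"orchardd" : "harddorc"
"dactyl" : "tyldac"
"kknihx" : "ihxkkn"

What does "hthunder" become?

underhth

Rule — move the first 3 characters to the end (rotate left by 3).
For "hthunder" the result is "underhth".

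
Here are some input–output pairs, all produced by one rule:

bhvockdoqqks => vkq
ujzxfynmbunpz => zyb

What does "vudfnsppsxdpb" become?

In each case the input is transformed by: delete the last 2 characters, then keep one character in every 3, starting at position 3 (positions 3rd, 6th, 9th, ...).
For "vudfnsppsxdpb", step one produces "vudfnsppsxd"; step two turns that into "dss".
(Check on "ujzxfynmbunpz": → "ujzxfynmbun" → "zyb" ✓)

dss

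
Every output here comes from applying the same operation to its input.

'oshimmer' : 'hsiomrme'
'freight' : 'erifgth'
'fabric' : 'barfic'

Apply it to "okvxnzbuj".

Looking at the pairs, the operation is to move the first 2 characters to the end (rotate left by 2), then take characters alternately from the front and the back (1st, last, 2nd, 2nd-last, ...).
"okvxnzbuj" → "vxnzbujok" → "vkxonjzub".

vkxonjzub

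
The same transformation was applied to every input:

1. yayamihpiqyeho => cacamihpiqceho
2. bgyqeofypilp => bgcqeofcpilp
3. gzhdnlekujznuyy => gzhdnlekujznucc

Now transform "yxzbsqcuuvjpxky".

Looking at the pairs, the operation is to replace every "y" with "c".
For "yxzbsqcuuvjpxky" the result is "cxzbsqcuuvjpxkc".

cxzbsqcuuvjpxkc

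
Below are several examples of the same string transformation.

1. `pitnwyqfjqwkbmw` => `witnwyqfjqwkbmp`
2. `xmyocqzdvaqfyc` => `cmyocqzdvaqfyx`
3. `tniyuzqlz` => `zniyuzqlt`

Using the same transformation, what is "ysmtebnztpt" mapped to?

tsmtebnztpy

The rule is to swap the first and last characters.
For "ysmtebnztpt" the result is "tsmtebnztpy".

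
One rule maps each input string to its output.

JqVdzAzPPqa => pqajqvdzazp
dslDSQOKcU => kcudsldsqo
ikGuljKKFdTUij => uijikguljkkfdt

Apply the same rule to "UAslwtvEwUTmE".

Rule — move the last 3 characters to the front (rotate right by 3), then convert every letter to lowercase.
Applying both steps to "UAslwtvEwUTmE": "TmEUAslwtvEwU", then "tmeuaslwtvewu".

tmeuaslwtvewu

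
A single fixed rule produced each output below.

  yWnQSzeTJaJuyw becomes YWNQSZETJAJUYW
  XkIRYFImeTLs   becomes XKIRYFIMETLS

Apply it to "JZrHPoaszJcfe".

Rule — convert every letter to uppercase.
On "JZrHPoaszJcfe" that produces "JZRHPOASZJCFE".

JZRHPOASZJCFE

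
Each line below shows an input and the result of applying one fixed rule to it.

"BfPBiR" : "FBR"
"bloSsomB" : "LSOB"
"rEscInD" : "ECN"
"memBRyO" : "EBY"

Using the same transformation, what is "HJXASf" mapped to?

The rule is to keep every other character starting from the second (positions 2nd, 4th, 6th, ...), then convert every letter to uppercase.
On "HJXASf" that produces "JAF".

JAF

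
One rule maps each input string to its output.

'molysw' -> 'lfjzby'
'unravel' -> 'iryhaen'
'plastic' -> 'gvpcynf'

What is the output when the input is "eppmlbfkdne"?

qarrcczyosx

Each output is the input with this applied: shift every letter 13 places forward in the alphabet (wrapping around) — i.e. ROT13, then move the last 3 characters to the front (rotate right by 3).
"eppmlbfkdne" → "rcczyosxqar" → "qarrcczyosx".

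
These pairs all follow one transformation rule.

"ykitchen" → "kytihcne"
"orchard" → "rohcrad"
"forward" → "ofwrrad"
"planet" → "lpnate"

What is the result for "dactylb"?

adtclyb

Rule — swap each adjacent pair of characters (1↔2, 3↔4, ...).
Applying that to "dactylb" gives "adtclyb".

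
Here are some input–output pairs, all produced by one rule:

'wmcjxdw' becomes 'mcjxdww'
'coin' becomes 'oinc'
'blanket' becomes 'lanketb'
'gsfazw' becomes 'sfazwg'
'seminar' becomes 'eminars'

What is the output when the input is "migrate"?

Rule — move the first character to the end.
Doing the same to "migrate": "igratem".

igratem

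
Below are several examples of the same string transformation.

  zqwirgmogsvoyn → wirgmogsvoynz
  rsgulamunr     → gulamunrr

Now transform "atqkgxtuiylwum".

What's happening: move the first 2 characters to the end (rotate left by 2), then delete the last character.
"atqkgxtuiylwum" → "qkgxtuiylwuma".
(Check on "rsgulamunr": → "gulamunrrs" → "gulamunrr" ✓)

qkgxtuiylwuma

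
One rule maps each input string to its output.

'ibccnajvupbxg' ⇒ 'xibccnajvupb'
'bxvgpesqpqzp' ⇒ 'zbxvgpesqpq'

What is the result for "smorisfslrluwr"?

wsmorisfslrlu

The transformation: delete the last character, then move the last character to the front.
Starting from "smorisfslrluwr": after the first operation, "smorisfslrluw"; after the second, "wsmorisfslrlu".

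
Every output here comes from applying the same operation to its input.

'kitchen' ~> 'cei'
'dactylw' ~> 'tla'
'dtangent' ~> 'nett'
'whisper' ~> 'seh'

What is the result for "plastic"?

sil

What's happening: keep every other character starting from the second (positions 2nd, 4th, 6th, ...), then move the first character to the end.
For "plastic", step one produces "lsi"; step two turns that into "sil".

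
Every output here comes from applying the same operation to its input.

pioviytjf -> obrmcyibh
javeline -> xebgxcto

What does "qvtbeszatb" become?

uxlstmujom

What's happening: shift every letter 7 places backward in the alphabet (wrapping around), then move the first 3 characters to the end (rotate left by 3).
Working it through for "qvtbeszatb": intermediate "jomuxlstmu", final "uxlstmujom".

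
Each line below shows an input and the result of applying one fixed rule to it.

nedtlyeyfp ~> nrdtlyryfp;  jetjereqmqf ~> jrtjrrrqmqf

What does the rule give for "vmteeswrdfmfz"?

The rule is to replace every "e" with "r".
So "vmteeswrdfmfz" becomes "vmtrrswrdfmfz".

vmtrrswrdfmfz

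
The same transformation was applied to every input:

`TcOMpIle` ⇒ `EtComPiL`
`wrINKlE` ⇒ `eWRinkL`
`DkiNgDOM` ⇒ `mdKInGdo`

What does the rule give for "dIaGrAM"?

The transformation: move the last character to the front, then flip the case of every letter.
Starting from "dIaGrAM": after the first operation, "MdIaGrA"; after the second, "mDiAgRa".

mDiAgRa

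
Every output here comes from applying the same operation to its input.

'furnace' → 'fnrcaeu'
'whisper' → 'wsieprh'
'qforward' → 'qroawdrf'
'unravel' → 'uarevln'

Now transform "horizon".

The pattern: swap each adjacent pair of characters (1↔2, 3↔4, ...), then move the first character to the end.
On "horizon" that produces "hirozno".

hirozno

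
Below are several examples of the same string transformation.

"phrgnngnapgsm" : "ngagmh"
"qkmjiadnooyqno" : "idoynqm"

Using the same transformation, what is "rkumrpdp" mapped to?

The transformation: move the first 3 characters to the end (rotate left by 3), then keep every other character starting from the second (positions 2nd, 4th, 6th, ...).
On "rkumrpdp" that produces "rdru".

rdru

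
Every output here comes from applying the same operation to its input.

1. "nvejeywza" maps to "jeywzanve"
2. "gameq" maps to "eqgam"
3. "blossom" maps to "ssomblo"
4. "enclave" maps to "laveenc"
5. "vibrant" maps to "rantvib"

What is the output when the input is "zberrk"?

rrkzbe

The rule is to move the first 3 characters to the end (rotate left by 3).
Applying that to "zberrk" gives "rrkzbe".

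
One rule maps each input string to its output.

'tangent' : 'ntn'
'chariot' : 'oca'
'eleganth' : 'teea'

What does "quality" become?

Rule — move the last 3 characters to the front (rotate right by 3), then keep every other character starting from the second (positions 2nd, 4th, 6th, ...).
Starting from "quality": after the first operation, "ityqual"; after the second, "tqa".

tqa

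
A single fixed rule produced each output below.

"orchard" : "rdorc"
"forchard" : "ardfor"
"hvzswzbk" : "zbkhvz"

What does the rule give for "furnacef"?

ceffur

Each output is the input with this applied: move the first 3 characters to the end (rotate left by 3), then delete the first 2 characters.
For "furnacef" the result is "ceffur".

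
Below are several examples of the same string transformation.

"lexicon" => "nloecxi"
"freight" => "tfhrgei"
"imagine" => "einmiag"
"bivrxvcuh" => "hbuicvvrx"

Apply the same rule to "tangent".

In each case the input is transformed by: take characters alternately from the front and the back (1st, last, 2nd, 2nd-last, ...), then swap each adjacent pair of characters (1↔2, 3↔4, ...).
For "tangent", step one produces "ttanneg"; step two turns that into "ttnaeng".

ttnaeng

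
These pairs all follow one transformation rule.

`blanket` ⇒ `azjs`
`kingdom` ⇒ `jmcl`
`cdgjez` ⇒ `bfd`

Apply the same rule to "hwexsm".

gdr

The pattern: shift every letter 1 place backward in the alphabet (wrapping around), then keep every other character starting from the first (positions 1st, 3rd, 5th, ...).
Starting from "hwexsm": after the first operation, "gvdwrl"; after the second, "gdr".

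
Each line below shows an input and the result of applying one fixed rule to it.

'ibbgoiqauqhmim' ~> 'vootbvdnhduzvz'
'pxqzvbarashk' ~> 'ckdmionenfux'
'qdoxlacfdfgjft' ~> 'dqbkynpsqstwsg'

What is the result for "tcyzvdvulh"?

gplmiqihyu

In each case the input is transformed by: shift every letter 13 places forward in the alphabet (wrapping around) — i.e. ROT13.
On "tcyzvdvulh" that produces "gplmiqihyu".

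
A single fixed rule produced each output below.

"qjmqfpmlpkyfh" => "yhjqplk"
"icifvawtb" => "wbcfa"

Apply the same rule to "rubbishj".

sjub

Looking at the pairs, the operation is to move the last 3 characters to the front (rotate right by 3), then keep every other character starting from the first (positions 1st, 3rd, 5th, ...).
On "rubbishj": the first step gives "shjrubbi", and the second then gives "sjub".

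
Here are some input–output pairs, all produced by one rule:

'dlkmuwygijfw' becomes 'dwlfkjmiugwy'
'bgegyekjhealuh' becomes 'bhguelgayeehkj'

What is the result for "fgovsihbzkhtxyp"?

fpgyoxvtshikhzb

The rule is to take characters alternately from the front and the back (1st, last, 2nd, 2nd-last, ...).
For "fgovsihbzkhtxyp" the result is "fpgyoxvtshikhzb".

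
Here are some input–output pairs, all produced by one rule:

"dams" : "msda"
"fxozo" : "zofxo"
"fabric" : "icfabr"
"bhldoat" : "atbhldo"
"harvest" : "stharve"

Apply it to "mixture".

In each case the input is transformed by: move the last 2 characters to the front (rotate right by 2).
Applying that to "mixture" gives "remixtu".

remixtu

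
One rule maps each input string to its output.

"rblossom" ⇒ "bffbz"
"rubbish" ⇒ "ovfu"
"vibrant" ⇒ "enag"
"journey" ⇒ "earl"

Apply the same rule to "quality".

Rule — shift every letter 13 places forward in the alphabet (wrapping around) — i.e. ROT13, then delete the first 3 characters.
On "quality" that produces "yvgl".

yvgl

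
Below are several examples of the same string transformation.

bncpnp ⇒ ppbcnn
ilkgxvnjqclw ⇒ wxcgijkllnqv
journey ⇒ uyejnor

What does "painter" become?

Rule — sort the characters into alphabetical order, then move the last 2 characters to the front (rotate right by 2).
Starting from "painter": after the first operation, "aeinprt"; after the second, "rtaeinp".

rtaeinp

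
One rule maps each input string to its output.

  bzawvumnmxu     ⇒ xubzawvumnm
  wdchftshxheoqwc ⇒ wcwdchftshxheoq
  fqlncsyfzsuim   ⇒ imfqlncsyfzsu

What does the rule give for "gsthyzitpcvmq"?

Rule — move the last 2 characters to the front (rotate right by 2).
So "gsthyzitpcvmq" becomes "mqgsthyzitpcv".

mqgsthyzitpcv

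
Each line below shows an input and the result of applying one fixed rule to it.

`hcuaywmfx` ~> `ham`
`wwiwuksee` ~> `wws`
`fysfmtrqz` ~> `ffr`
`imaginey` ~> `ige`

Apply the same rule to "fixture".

Rule — keep one character in every 3, starting at position 1 (positions 1st, 4th, 7th, ...).
Applying that to "fixture" gives "fte".

fte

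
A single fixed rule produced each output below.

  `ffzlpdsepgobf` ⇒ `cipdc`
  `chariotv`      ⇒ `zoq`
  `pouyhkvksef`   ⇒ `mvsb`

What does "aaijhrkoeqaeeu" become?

Each output is the input with this applied: keep one character in every 3, starting at position 1 (positions 1st, 4th, 7th, ...), then shift every letter 3 places backward in the alphabet (wrapping around).
Doing the same to "aaijhrkoeqaeeu": "xghnb".

xghnb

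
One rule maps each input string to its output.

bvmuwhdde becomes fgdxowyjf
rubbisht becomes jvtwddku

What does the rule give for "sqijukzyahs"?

juusklwmbac

The transformation: shift every letter 2 places forward in the alphabet (wrapping around), then move the last 2 characters to the front (rotate right by 2).
For "sqijukzyahs", step one produces "usklwmbacju"; step two turns that into "juusklwmbac".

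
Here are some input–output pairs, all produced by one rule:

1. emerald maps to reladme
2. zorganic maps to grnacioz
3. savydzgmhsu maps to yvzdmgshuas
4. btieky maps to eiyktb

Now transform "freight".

The rule is to swap each adjacent pair of characters (1↔2, 3↔4, ...), then move the first 2 characters to the end (rotate left by 2).
Doing the same to "freight": "iehgtrf".

iehgtrf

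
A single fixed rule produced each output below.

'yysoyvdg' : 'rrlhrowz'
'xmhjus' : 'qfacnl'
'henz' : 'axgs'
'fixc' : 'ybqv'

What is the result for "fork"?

Rule — shift every letter 7 places backward in the alphabet (wrapping around).
Applying that to "fork" gives "yhkd".

yhkd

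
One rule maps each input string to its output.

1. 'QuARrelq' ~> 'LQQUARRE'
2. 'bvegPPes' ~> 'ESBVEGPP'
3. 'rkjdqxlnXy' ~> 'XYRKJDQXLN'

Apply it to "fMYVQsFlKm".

Each output is the input with this applied: move the last 2 characters to the front (rotate right by 2), then convert every letter to uppercase.
On "fMYVQsFlKm": the first step gives "KmfMYVQsFl", and the second then gives "KMFMYVQSFL".

KMFMYVQSFL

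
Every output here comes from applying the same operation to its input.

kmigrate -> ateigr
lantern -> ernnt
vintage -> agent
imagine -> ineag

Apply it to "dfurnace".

aceurn

Each output is the input with this applied: delete the first 2 characters, then move the last 3 characters to the front (rotate right by 3).
Applying both steps to "dfurnace": "urnace", then "aceurn".
(Check on "imagine": → "agine" → "ineag" ✓)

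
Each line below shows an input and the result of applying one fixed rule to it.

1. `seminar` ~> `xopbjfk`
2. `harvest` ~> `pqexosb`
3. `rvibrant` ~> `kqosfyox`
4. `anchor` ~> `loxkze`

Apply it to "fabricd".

zacxyof

Looking at the pairs, the operation is to shift every letter 3 places backward in the alphabet (wrapping around), then move the last 2 characters to the front (rotate right by 2).
On "fabricd": the first step gives "cxyofza", and the second then gives "zacxyof".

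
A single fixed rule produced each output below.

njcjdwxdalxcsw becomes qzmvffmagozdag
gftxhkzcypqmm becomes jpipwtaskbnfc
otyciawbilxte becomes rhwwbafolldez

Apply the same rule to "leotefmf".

What's happening: shift every letter 3 places forward in the alphabet (wrapping around), then take characters alternately from the front and the back (1st, last, 2nd, 2nd-last, ...).
Working it through for "leotefmf": intermediate "ohrwhipi", final "oihpriwh".

oihpriwh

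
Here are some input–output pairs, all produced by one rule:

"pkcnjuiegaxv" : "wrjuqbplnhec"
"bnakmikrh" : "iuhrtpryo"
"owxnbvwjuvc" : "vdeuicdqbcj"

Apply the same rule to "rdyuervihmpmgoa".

ykfblycpotwtnvh

Looking at the pairs, the operation is to shift every letter 7 places forward in the alphabet (wrapping around).
On "rdyuervihmpmgoa" that produces "ykfblycpotwtnvh".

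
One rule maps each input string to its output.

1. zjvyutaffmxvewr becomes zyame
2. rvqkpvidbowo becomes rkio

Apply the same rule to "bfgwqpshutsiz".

bwstz

Looking at the pairs, the operation is to keep one character in every 3, starting at position 1 (positions 1st, 4th, 7th, ...).
Doing the same to "bfgwqpshutsiz": "bwstz".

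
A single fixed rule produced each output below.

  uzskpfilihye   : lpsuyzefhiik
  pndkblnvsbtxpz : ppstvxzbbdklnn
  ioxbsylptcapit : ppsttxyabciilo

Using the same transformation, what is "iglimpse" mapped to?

Each output is the input with this applied: sort the characters into alphabetical order, then swap the front and back halves of the string.
On "iglimpse": the first step gives "egiilmps", and the second then gives "lmpsegii".
(Check on "ioxbsylptcapit": → "abciiloppsttxy" → "ppsttxyabciilo" ✓)

lmpsegii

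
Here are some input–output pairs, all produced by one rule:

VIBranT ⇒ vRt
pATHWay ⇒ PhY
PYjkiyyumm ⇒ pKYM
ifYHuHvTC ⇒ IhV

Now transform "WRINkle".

wnE

Rule — flip the case of every letter, then keep one character in every 3, starting at position 1 (positions 1st, 4th, 7th, ...).
Doing the same to "WRINkle": "wnE".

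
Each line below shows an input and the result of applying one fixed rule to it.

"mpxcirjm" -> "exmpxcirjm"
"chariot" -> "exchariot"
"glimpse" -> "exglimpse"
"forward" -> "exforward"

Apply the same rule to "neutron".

exneutron

The pattern: prepend "ex".
Applying that to "neutron" gives "exneutron".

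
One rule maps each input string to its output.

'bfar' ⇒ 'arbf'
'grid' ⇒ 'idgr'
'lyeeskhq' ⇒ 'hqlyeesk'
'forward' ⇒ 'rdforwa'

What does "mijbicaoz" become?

ozmijbica

The rule is to move the last 2 characters to the front (rotate right by 2).
Doing the same to "mijbicaoz": "ozmijbica".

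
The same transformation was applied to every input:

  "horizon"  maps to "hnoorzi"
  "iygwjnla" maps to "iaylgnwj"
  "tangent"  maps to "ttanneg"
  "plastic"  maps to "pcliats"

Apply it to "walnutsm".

The transformation: take characters alternately from the front and the back (1st, last, 2nd, 2nd-last, ...).
On "walnutsm" that produces "wmasltnu".

wmasltnu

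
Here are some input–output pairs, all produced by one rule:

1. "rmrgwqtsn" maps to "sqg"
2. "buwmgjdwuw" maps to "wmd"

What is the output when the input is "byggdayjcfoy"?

The transformation: sort the characters into reverse alphabetical order, then keep one character in every 3, starting at position 3 (positions 3rd, 6th, 9th, ...).
"byggdayjcfoy" → "yyyojggfdcba" → "ygda".

ygda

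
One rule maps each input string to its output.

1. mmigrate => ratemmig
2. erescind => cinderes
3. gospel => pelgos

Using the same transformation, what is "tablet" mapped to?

lettab

Looking at the pairs, the operation is to swap the front and back halves of the string.
On "tablet" that produces "lettab".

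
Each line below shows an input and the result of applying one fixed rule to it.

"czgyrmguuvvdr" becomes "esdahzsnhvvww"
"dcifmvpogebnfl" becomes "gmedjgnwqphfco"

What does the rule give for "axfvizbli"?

Rule — shift every letter 1 place forward in the alphabet (wrapping around), then move the last 2 characters to the front (rotate right by 2).
Applying both steps to "axfvizbli": "bygwjacmj", then "mjbygwjac".

mjbygwjac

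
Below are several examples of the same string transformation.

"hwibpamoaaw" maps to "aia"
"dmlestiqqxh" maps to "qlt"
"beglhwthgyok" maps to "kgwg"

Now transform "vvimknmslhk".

lin

The rule is to keep one character in every 3, starting at position 3 (positions 3rd, 6th, 9th, ...), then move the last character to the front.
On "vvimknmslhk": the first step gives "inl", and the second then gives "lin".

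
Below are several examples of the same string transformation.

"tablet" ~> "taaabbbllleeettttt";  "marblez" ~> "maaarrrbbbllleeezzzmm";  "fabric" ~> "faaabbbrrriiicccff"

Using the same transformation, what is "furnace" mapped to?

fuuurrrnnnaaaccceeeff

In each case the input is transformed by: repeat every character 3 times, then move the first 2 characters to the end (rotate left by 2).
Working it through for "furnace": intermediate "fffuuurrrnnnaaaccceee", final "fuuurrrnnnaaaccceeeff".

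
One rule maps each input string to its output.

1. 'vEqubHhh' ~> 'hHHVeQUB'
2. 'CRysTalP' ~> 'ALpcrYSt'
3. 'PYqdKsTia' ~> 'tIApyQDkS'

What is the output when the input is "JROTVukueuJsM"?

Looking at the pairs, the operation is to move the last 3 characters to the front (rotate right by 3), then flip the case of every letter.
"JROTVukueuJsM" → "JsMJROTVukueu" → "jSmjrotvUKUEU".
(Check on "CRysTalP": → "alPCRysT" → "ALpcrYSt" ✓)

jSmjrotvUKUEU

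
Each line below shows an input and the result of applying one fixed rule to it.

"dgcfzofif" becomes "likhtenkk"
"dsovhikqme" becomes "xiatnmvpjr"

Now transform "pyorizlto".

In each case the input is transformed by: swap each adjacent pair of characters (1↔2, 3↔4, ...), then shift every letter 5 places forward in the alphabet (wrapping around).
Working it through for "pyorizlto": intermediate "yprozitlo", final "duwtenyqt".
(Check on "dsovhikqme": → "sdvoihqkem" → "xiatnmvpjr" ✓)

duwtenyqt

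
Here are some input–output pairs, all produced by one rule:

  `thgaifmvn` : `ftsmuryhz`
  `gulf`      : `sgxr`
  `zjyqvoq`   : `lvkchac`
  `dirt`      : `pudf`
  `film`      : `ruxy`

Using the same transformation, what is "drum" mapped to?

pdgy

The transformation: shift every letter 12 places forward in the alphabet (wrapping around).
Doing the same to "drum": "pdgy".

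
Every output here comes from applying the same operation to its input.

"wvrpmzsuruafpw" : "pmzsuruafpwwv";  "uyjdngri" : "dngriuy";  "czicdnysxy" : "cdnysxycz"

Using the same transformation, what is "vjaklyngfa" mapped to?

The transformation: move the first 2 characters to the end (rotate left by 2), then delete the first character.
For "vjaklyngfa", step one produces "aklyngfavj"; step two turns that into "klyngfavj".

klyngfavj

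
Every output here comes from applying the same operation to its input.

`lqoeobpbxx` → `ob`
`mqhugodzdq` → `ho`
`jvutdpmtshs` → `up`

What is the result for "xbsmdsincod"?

ss

The rule is to delete the last 3 characters, then keep one character in every 3, starting at position 3 (positions 3rd, 6th, 9th, ...).
"xbsmdsincod" → "xbsmdsin" → "ss".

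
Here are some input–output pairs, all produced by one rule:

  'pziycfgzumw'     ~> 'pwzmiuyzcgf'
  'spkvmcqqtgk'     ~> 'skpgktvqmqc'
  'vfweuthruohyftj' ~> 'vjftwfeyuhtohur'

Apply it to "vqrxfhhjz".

vzqjrhxhf

What's happening: take characters alternately from the front and the back (1st, last, 2nd, 2nd-last, ...).
So "vqrxfhhjz" becomes "vzqjrhxhf".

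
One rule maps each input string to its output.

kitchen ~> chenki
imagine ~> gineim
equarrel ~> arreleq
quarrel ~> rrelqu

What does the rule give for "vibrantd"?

rantdvi

The pattern: move the first 2 characters to the end (rotate left by 2), then delete the first character.
Doing the same to "vibrantd": "rantdvi".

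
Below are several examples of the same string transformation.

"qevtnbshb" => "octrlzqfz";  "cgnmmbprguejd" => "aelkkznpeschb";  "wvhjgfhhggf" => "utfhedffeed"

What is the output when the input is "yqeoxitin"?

wocmvgrgl

Each output is the input with this applied: shift every letter 2 places backward in the alphabet (wrapping around).
Applying that to "yqeoxitin" gives "wocmvgrgl".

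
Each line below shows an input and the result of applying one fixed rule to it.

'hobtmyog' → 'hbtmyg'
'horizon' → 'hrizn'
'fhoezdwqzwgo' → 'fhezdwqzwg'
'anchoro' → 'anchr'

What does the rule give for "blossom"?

blssm

The rule is to remove every "o".
Applying that to "blossom" gives "blssm".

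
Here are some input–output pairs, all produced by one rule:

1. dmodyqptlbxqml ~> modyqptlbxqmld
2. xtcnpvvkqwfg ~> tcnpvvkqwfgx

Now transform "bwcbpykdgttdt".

wcbpykdgttdtb

What's happening: move the first character to the end.
"bwcbpykdgttdt" → "wcbpykdgttdtb".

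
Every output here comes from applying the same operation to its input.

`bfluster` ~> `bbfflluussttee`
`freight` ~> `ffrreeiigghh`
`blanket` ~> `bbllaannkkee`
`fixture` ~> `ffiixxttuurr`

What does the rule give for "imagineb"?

In each case the input is transformed by: delete the last character, then double every character.
On "imagineb" that produces "iimmaaggiinnee".

iimmaaggiinnee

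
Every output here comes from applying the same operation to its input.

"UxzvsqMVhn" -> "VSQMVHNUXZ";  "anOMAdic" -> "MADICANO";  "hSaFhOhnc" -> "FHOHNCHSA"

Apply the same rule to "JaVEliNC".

The rule is to move the first 3 characters to the end (rotate left by 3), then convert every letter to uppercase.
"JaVEliNC" → "EliNCJaV" → "ELINCJAV".
(Check on "hSaFhOhnc": → "FhOhnchSa" → "FHOHNCHSA" ✓)

ELINCJAV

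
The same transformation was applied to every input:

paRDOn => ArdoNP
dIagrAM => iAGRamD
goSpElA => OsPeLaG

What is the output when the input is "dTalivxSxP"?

What's happening: move the first character to the end, then flip the case of every letter.
For "dTalivxSxP", step one produces "TalivxSxPd"; step two turns that into "tALIVXsXpD".

tALIVXsXpD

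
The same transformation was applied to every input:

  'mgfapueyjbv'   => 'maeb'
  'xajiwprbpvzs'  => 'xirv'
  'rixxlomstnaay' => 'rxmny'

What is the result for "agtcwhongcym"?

In each case the input is transformed by: keep one character in every 3, starting at position 1 (positions 1st, 4th, 7th, ...).
So "agtcwhongcym" becomes "acoc".

acoc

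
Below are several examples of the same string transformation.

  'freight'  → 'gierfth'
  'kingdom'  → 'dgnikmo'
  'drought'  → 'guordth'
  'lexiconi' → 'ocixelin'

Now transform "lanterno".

retnalon

In each case the input is transformed by: move the last 2 characters to the front (rotate right by 2), then reverse the string.
"lanterno" → "nolanter" → "retnalon".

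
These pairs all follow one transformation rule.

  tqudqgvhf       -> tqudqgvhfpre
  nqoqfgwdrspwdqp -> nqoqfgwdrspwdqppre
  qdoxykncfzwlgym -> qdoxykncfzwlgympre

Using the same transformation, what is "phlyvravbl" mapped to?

phlyvravblpre

The rule is to append "pre".
Doing the same to "phlyvravbl": "phlyvravblpre".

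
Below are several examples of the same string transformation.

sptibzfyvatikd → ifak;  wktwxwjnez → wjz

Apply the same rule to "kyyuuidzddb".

udd

In each case the input is transformed by: delete the first 2 characters, then keep one character in every 3, starting at position 2 (positions 2nd, 5th, 8th, ...).
On "kyyuuidzddb": the first step gives "yuuidzddb", and the second then gives "udd".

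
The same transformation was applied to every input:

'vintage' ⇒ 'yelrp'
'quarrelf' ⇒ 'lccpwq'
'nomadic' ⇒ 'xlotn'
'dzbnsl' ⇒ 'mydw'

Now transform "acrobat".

Rule — delete the first 2 characters, then shift every letter 11 places forward in the alphabet (wrapping around).
Applying both steps to "acrobat": "robat", then "czmle".

czmle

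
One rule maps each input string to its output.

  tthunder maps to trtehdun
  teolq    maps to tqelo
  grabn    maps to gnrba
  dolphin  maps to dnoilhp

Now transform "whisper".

The rule is to take characters alternately from the front and the back (1st, last, 2nd, 2nd-last, ...).
So "whisper" becomes "wrheips".

wrheips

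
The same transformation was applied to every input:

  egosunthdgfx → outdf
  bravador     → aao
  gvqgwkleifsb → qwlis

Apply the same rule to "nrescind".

Rule — delete the first 2 characters, then keep every other character starting from the first (positions 1st, 3rd, 5th, ...).
Starting from "nrescind": after the first operation, "escind"; after the second, "ecn".

ecn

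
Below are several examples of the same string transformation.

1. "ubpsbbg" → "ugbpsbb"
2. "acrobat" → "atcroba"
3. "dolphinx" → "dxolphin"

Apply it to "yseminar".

yrsemina

The transformation: swap the first and last characters, then move the last character to the front.
On "yseminar": the first step gives "rseminay", and the second then gives "yrsemina".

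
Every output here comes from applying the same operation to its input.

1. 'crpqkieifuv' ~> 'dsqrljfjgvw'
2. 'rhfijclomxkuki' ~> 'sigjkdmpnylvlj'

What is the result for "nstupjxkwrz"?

otuvqkylxsa

What's happening: shift every letter 1 place forward in the alphabet (wrapping around).
For "nstupjxkwrz" the result is "otuvqkylxsa".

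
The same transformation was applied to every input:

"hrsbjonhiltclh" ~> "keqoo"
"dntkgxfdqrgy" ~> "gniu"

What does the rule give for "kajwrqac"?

What's happening: keep one character in every 3, starting at position 1 (positions 1st, 4th, 7th, ...), then shift every letter 3 places forward in the alphabet (wrapping around).
On "kajwrqac": the first step gives "kwa", and the second then gives "nzd".

nzd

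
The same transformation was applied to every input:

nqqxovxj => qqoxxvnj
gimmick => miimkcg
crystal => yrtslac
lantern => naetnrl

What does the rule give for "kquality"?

uqlatiky

The rule is to move the first character to the end, then swap each adjacent pair of characters (1↔2, 3↔4, ...).
Doing the same to "kquality": "uqlatiky".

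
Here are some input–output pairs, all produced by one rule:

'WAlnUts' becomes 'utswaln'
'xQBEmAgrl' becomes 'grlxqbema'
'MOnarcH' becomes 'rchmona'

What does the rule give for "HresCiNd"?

In each case the input is transformed by: move the last 3 characters to the front (rotate right by 3), then convert every letter to lowercase.
Working it through for "HresCiNd": intermediate "iNdHresC", final "indhresc".

indhresc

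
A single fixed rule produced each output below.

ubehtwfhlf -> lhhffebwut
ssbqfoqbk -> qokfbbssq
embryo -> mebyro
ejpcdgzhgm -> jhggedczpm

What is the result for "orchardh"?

hhdcarro

The transformation: sort the characters into reverse alphabetical order, then move the first 3 characters to the end (rotate left by 3).
Working it through for "orchardh": intermediate "rrohhdca", final "hhdcarro".
(Check on "ejpcdgzhgm": → "zpmjhggedc" → "jhggedczpm" ✓)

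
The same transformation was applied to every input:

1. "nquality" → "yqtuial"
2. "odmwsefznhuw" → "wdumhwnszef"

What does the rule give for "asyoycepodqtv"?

Each output is the input with this applied: take characters alternately from the front and the back (1st, last, 2nd, 2nd-last, ...), then delete the first character.
"asyoycepodqtv" → "avstyqodyocpe" → "vstyqodyocpe".

vstyqodyocpe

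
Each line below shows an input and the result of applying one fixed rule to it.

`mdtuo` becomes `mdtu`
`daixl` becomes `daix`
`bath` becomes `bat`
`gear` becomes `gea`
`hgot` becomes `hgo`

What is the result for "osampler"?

Rule — delete the last character.
Applying that to "osampler" gives "osample".

osample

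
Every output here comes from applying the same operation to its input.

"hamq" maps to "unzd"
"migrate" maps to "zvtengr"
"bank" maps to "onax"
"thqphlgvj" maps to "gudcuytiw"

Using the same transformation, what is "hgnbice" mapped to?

utaovpr

What's happening: shift every letter 13 places forward in the alphabet (wrapping around) — i.e. ROT13.
"hgnbice" → "utaovpr".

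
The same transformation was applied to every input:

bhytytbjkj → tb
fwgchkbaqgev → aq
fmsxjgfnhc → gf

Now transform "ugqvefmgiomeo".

io

The rule is to move the last 3 characters to the front (rotate right by 3), then keep only the last 2 characters.
On "ugqvefmgiomeo": the first step gives "meougqvefmgio", and the second then gives "io".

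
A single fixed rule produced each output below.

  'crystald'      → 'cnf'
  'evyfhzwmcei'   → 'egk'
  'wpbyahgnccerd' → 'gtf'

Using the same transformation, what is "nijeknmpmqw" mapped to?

Each output is the input with this applied: shift every letter 2 places forward in the alphabet (wrapping around), then keep only the last 3 characters.
On "nijeknmpmqw": the first step gives "pklgmporosy", and the second then gives "osy".

osy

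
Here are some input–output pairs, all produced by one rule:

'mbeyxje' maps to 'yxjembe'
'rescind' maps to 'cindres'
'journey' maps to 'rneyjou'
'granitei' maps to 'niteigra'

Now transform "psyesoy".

In each case the input is transformed by: move the first 3 characters to the end (rotate left by 3).
So "psyesoy" becomes "esoypsy".

esoypsy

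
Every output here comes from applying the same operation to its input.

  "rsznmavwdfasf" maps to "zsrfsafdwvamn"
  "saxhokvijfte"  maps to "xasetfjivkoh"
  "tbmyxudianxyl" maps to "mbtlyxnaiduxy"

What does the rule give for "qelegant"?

leqtnage

Looking at the pairs, the operation is to move the first 3 characters to the end (rotate left by 3), then reverse the string.
Doing the same to "qelegant": "leqtnage".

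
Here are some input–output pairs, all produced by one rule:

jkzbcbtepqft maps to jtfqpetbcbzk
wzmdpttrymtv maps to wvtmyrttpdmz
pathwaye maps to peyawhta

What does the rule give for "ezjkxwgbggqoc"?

ecoqggbgwxkjz

The pattern: move the first character to the end, then reverse the string.
Applying that to "ezjkxwgbggqoc" gives "ecoqggbgwxkjz".
(Check on "wzmdpttrymtv": → "zmdpttrymtvw" → "wvtmyrttpdmz" ✓)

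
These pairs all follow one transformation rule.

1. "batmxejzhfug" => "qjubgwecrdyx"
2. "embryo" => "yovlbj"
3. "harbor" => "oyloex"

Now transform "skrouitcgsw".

olrfqzdptph

Each output is the input with this applied: shift every letter 3 places backward in the alphabet (wrapping around), then move the first 2 characters to the end (rotate left by 2).
Starting from "skrouitcgsw": after the first operation, "pholrfqzdpt"; after the second, "olrfqzdptph".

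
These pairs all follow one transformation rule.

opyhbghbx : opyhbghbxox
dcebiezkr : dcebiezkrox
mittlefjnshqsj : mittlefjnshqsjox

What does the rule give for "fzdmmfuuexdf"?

fzdmmfuuexdfox

The transformation: append "ox".
For "fzdmmfuuexdf" the result is "fzdmmfuuexdfox".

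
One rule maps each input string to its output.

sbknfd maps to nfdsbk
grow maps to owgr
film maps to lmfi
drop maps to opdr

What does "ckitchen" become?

What's happening: swap the front and back halves of the string.
Applying that to "ckitchen" gives "chenckit".

chenckit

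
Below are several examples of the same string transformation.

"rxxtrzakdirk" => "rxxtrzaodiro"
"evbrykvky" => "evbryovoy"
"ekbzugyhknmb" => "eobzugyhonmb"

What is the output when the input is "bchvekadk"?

Rule — replace every "k" with "o".
Doing the same to "bchvekadk": "bchveoado".

bchveoado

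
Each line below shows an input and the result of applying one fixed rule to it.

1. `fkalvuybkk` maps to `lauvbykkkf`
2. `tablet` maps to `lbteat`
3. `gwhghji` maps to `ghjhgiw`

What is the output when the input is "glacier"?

caeigrl

Each output is the input with this applied: move the first 2 characters to the end (rotate left by 2), then swap each adjacent pair of characters (1↔2, 3↔4, ...).
On "glacier": the first step gives "aciergl", and the second then gives "caeigrl".
(Check on "tablet": → "bletta" → "lbteat" ✓)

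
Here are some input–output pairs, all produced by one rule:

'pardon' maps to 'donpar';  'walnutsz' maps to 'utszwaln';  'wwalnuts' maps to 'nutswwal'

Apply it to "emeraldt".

Each output is the input with this applied: swap the front and back halves of the string.
Doing the same to "emeraldt": "aldtemer".

aldtemer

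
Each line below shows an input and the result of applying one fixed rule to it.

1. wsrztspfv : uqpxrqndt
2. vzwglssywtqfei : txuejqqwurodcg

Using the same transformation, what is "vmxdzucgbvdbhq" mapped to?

tkvbxsaeztbzfo

The pattern: shift every letter 2 places backward in the alphabet (wrapping around).
So "vmxdzucgbvdbhq" becomes "tkvbxsaeztbzfo".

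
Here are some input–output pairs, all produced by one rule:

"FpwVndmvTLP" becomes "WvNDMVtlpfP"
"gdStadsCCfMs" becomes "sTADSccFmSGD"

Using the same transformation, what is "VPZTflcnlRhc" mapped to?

The rule is to move the first 2 characters to the end (rotate left by 2), then flip the case of every letter.
For "VPZTflcnlRhc" the result is "ztFLCNLrHCvp".

ztFLCNLrHCvp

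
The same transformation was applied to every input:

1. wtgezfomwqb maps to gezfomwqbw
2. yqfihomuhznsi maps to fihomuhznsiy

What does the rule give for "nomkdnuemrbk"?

The rule is to move the first character to the end, then delete the first character.
Applying that to "nomkdnuemrbk" gives "mkdnuemrbkn".
(Check on "wtgezfomwqb": → "tgezfomwqbw" → "gezfomwqbw" ✓)

mkdnuemrbkn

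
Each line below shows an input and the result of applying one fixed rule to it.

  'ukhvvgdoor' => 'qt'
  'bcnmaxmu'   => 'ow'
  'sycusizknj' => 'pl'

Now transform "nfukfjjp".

lr

What's happening: shift every letter 2 places forward in the alphabet (wrapping around), then keep only the last 2 characters.
"nfukfjjp" → "phwmhllr" → "lr".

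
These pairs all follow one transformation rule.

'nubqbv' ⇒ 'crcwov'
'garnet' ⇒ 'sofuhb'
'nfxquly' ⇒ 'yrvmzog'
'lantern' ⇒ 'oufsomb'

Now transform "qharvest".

bswfturi

What's happening: shift every letter 1 place forward in the alphabet (wrapping around), then move the first 2 characters to the end (rotate left by 2).
"qharvest" → "bswfturi".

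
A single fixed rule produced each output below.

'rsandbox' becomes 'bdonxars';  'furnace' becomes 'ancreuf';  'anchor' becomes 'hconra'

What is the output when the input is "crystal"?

In each case the input is transformed by: move the last 3 characters to the front (rotate right by 3), then take characters alternately from the front and the back (1st, last, 2nd, 2nd-last, ...).
For "crystal", step one produces "talcrys"; step two turns that into "tsaylrc".
(Check on "anchor": → "horanc" → "hconra" ✓)

tsaylrc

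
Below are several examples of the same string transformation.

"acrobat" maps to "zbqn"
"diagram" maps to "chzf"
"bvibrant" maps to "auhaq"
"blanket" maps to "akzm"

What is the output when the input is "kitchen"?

jhsb

The transformation: delete the last 3 characters, then shift every letter 1 place backward in the alphabet (wrapping around).
"kitchen" → "kitc" → "jhsb".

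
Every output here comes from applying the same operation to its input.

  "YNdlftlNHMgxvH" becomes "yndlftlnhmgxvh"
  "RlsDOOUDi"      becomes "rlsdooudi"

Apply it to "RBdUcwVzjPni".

rbducwvzjpni

The transformation: convert every letter to lowercase.
So "RBdUcwVzjPni" becomes "rbducwvzjpni".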